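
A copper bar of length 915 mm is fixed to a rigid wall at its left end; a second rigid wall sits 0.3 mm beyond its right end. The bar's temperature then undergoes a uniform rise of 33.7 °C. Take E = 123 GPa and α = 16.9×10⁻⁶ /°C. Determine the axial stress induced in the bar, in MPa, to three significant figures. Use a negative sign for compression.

-29.7 MPa

Free thermal expansion αLΔT = 16.9e-6 · 915 · 33.7 = 0.5211 mm.
The walls engage after the gap closes; constrained expansion = 0.5211 − 0.3 = 0.2211 mm.
The walls impose strain ε = −(0.2211)/915 = -2.4166e-04; σ = Eε = 123000 · -2.4166e-04 = -29.72 MPa.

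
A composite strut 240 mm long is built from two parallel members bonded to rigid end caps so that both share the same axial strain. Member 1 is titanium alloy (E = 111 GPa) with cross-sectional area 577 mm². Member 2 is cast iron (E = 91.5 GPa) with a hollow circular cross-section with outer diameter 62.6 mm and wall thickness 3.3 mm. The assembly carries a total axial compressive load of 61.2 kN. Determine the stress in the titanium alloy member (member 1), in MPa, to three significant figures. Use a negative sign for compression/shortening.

A_2 = 614.8 mm².
Equal strain + equilibrium ⇒ each member carries load in proportion to AE: A₁E₁ = 64050000 N, A₂E₂ = 56250000 N, ΣAE = 120300000 N.
σ₁ = P·E₁/ΣAE = -61200·111000/120300000 = -56.47 MPa.

-56.5 MPa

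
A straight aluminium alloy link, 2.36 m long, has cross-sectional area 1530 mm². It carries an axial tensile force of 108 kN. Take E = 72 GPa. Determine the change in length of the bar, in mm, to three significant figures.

δ_mech = NL/(AE) = 108000·2360/(1530·72000) = 2.314 mm.

2.31 mm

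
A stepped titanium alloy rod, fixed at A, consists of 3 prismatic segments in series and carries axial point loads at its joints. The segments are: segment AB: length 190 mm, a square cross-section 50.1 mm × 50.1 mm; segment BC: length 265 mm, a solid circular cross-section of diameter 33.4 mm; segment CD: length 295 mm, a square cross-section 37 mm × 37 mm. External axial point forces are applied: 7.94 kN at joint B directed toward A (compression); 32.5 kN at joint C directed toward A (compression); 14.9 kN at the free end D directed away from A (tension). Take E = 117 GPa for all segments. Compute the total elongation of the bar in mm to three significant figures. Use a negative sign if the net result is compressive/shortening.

Internal axial forces (sectioning from the free end, tension +): N_CD = 14.9 kN, N_BC = -17.6 kN, N_AB = -25.54 kN.
A_AB = 2510 mm².
A_BC = 876.2 mm².
A_CD = 1369 mm².
δ_AB = -25540·190/(2510·117000) = -0.01652 mm
δ_BC = -17600·265/(876.2·117000) = -0.0455 mm
δ_CD = 14900·295/(1369·117000) = 0.02744 mm
δ = Σδ_i = -0.03458 mm.

-0.0346 mm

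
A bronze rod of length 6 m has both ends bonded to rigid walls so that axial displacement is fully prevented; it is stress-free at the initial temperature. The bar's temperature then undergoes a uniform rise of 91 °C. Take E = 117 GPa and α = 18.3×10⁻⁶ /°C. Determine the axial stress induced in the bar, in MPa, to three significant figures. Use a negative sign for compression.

Free thermal expansion αLΔT = 18.3e-6 · 6000 · 91 = 9.992 mm.
The walls impose strain ε = −(9.992)/6000 = -1.6653e-03; σ = Eε = 117000 · -1.6653e-03 = -194.8 MPa.

-195 MPa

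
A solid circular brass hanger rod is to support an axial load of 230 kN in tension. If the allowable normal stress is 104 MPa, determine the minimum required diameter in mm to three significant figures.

Required area A ≥ P/σ_allow = 230000/104 = 2212 mm².
For a solid circular section, d ≥ √(4A/π) = 53.06 mm.

53.1 mm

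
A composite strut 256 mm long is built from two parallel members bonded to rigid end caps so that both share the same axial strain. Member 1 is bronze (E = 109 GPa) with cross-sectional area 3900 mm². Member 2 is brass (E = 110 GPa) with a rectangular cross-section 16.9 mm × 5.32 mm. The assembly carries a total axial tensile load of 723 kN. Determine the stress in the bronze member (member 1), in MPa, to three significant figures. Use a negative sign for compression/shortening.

181 MPa

A_2 = 89.91 mm².
Equal strain + equilibrium ⇒ each member carries load in proportion to AE: A₁E₁ = 425100000 N, A₂E₂ = 9890000 N, ΣAE = 435000000 N.
σ₁ = P·E₁/ΣAE = 723000·109000/435000000 = 181.2 MPa.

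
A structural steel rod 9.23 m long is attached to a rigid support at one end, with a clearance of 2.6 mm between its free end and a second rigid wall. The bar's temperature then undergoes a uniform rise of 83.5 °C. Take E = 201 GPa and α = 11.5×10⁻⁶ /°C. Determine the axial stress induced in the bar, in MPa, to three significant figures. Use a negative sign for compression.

-136 MPa

Free thermal expansion αLΔT = 11.5e-6 · 9230 · 83.5 = 8.863 mm.
The walls engage after the gap closes; constrained expansion = 8.863 − 2.6 = 6.263 mm.
The walls impose strain ε = −(6.263)/9230 = -6.7856e-04; σ = Eε = 201000 · -6.7856e-04 = -136.4 MPa.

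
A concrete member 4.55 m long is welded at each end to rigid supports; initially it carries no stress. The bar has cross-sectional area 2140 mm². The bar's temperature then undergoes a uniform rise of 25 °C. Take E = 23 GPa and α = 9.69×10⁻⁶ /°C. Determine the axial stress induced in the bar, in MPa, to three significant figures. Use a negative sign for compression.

-5.57 MPa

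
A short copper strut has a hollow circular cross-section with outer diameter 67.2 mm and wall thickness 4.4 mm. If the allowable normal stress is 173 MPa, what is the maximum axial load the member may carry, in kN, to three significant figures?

150 kN

A = 868.1 mm².
P_max = σ_allow · A = 173 · 868.1 = 150200 N = 150.2 kN.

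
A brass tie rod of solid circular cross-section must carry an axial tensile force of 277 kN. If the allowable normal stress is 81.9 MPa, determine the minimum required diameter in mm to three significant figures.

65.6 mm

Required area A ≥ P/σ_allow = 277000/81.9 = 3382 mm².
For a solid circular section, d ≥ √(4A/π) = 65.62 mm.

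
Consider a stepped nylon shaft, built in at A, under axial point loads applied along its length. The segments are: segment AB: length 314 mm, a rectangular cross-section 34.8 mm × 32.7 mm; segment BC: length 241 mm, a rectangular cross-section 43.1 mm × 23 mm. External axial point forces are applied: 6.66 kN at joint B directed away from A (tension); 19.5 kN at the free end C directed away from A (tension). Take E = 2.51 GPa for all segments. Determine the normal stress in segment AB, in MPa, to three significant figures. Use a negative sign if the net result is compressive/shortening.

Internal axial forces (sectioning from the free end, tension +): N_BC = 19.5 kN, N_AB = 26.16 kN.
A_AB = 1138 mm².
σ_AB = N_AB/A_AB = 26160/1138 = 22.99 MPa.

23.0 MPa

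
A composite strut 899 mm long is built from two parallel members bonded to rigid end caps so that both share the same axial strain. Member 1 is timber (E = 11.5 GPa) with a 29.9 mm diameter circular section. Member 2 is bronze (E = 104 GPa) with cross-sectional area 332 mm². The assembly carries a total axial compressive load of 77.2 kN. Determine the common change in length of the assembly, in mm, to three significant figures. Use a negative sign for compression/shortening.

A_1 = 702.2 mm².
Equal strain + equilibrium ⇒ each member carries load in proportion to AE: A₁E₁ = 8075000 N, A₂E₂ = 34530000 N, ΣAE = 42600000 N.
δ = PL/ΣAE = -77200·899/42600000 = -1.629 mm.

-1.63 mm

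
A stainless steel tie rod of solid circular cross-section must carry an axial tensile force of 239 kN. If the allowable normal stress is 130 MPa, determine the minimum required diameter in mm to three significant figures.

48.4 mm

Required area A ≥ P/σ_allow = 239000/130 = 1838 mm².
For a solid circular section, d ≥ √(4A/π) = 48.38 mm.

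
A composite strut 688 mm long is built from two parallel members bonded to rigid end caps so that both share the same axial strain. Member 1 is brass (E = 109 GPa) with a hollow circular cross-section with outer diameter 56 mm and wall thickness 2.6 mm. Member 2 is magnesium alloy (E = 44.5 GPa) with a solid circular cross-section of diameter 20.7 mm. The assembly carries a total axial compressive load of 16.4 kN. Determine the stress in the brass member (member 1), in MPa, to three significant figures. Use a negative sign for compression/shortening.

A_1 = 436.2 mm².
A_2 = 336.5 mm².
Equal strain + equilibrium ⇒ each member carries load in proportion to AE: A₁E₁ = 47540000 N, A₂E₂ = 14980000 N, ΣAE = 62520000 N.
σ₁ = P·E₁/ΣAE = -16400·109000/62520000 = -28.59 MPa.

-28.6 MPa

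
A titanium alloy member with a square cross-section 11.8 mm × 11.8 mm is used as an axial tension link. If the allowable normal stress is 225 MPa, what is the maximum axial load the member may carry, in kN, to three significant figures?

31.3 kN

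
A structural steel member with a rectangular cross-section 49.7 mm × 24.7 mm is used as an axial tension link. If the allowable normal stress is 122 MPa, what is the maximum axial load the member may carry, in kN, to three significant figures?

150 kN

A = 1228 mm².
P_max = σ_allow · A = 122 · 1228 = 149800 N = 149.8 kN.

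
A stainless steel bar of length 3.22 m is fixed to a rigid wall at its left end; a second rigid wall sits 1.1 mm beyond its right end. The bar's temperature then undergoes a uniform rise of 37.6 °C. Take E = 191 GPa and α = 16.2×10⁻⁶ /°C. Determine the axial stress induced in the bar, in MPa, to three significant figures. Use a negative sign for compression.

-51.1 MPa

Free thermal expansion αLΔT = 16.2e-6 · 3220 · 37.6 = 1.961 mm.
The walls engage after the gap closes; constrained expansion = 1.961 − 1.1 = 0.8614 mm.
The walls impose strain ε = −(0.8614)/3220 = -2.6751e-04; σ = Eε = 191000 · -2.6751e-04 = -51.09 MPa.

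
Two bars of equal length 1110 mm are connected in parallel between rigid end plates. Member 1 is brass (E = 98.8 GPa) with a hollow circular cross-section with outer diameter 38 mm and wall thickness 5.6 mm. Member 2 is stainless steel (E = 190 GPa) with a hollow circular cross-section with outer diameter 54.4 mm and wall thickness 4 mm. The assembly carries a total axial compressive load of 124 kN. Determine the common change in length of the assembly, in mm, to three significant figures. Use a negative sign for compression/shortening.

-0.779 mm

A_1 = 570 mm².
A_2 = 633.3 mm².
Equal strain + equilibrium ⇒ each member carries load in proportion to AE: A₁E₁ = 56320000 N, A₂E₂ = 120300000 N, ΣAE = 176700000 N.
δ = PL/ΣAE = -124000·1110/176700000 = -0.7792 mm.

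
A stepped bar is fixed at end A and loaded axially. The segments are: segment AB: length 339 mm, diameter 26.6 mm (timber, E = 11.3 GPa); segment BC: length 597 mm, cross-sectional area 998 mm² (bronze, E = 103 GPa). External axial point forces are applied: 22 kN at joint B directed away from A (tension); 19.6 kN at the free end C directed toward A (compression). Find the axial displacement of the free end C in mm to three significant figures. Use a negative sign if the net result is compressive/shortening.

0.0157 mm

Internal axial forces (sectioning from the free end, tension +): N_BC = -19.6 kN, N_AB = 2.4 kN.
A_AB = 555.7 mm².
δ_AB = 2400·339/(555.7·11300) = 0.1296 mm
δ_BC = -19600·597/(998·103000) = -0.1138 mm
δ = Σδ_i = 0.01573 mm.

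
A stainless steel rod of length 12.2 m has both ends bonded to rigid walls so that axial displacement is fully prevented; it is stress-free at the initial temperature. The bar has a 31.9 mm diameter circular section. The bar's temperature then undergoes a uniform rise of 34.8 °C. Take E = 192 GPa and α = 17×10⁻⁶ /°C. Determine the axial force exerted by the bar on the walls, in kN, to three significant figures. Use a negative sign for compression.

Free thermal expansion αLΔT = 17e-6 · 12200 · 34.8 = 7.218 mm.
The walls impose strain ε = −(7.218)/12200 = -5.9160e-04; σ = Eε = 192000 · -5.9160e-04 = -113.6 MPa.
Wall reaction R = σ·A = -113.6·799.2 = -90780 N = -90.78 kN.

-90.8 kN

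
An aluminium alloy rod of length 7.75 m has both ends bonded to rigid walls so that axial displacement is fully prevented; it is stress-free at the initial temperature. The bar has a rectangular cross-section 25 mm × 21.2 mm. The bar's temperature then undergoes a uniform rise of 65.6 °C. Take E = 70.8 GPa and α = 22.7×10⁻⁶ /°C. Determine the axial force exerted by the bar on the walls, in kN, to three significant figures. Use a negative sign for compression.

-55.9 kN

Free thermal expansion αLΔT = 22.7e-6 · 7750 · 65.6 = 11.54 mm.
The walls impose strain ε = −(11.54)/7750 = -1.4891e-03; σ = Eε = 70800 · -1.4891e-03 = -105.4 MPa.
Wall reaction R = σ·A = -105.4·530 = -55880 N = -55.88 kN.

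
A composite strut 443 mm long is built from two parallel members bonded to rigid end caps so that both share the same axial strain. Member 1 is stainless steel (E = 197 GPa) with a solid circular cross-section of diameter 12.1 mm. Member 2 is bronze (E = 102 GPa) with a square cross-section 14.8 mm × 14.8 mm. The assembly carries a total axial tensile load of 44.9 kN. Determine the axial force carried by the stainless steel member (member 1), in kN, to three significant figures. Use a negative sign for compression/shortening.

A_1 = 115 mm².
A_2 = 219 mm².
Equal strain + equilibrium ⇒ each member carries load in proportion to AE: A₁E₁ = 22650000 N, A₂E₂ = 22340000 N, ΣAE = 45000000 N.
F₁ = P·A₁E₁/ΣAE = 44900·22650000/45000000 = 22610 N.

22.6 kN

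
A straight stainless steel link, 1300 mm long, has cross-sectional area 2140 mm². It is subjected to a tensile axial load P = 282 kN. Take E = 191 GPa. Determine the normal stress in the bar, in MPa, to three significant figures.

σ = N/A = 282000/2140 = 131.8 MPa.

132 MPa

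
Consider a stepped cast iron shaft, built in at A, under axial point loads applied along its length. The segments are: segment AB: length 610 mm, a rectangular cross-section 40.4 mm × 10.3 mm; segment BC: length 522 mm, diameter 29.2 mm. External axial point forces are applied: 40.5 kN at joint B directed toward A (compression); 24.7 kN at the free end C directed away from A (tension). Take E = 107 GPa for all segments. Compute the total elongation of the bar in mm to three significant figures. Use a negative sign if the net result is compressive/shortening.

Internal axial forces (sectioning from the free end, tension +): N_BC = 24.7 kN, N_AB = -15.8 kN.
A_AB = 416.1 mm².
A_BC = 669.7 mm².
δ_AB = -15800·610/(416.1·107000) = -0.2165 mm
δ_BC = 24700·522/(669.7·107000) = 0.1799 mm
δ = Σδ_i = -0.03652 mm.

-0.0365 mm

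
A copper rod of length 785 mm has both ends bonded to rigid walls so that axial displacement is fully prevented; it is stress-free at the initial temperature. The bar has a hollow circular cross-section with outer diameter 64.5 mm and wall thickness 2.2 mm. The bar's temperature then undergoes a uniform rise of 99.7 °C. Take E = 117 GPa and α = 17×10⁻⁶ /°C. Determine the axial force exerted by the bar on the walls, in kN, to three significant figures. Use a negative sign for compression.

Free thermal expansion αLΔT = 17e-6 · 785 · 99.7 = 1.33 mm.
The walls impose strain ε = −(1.33)/785 = -1.6949e-03; σ = Eε = 117000 · -1.6949e-03 = -198.3 MPa.
Wall reaction R = σ·A = -198.3·430.6 = -85390 N = -85.39 kN.

-85.4 kN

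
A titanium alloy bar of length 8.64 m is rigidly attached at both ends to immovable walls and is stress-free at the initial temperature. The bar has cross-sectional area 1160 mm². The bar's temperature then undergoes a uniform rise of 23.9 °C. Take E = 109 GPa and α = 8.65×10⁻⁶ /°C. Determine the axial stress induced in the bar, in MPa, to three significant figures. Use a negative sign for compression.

Free thermal expansion αLΔT = 8.65e-6 · 8640 · 23.9 = 1.786 mm.
The walls impose strain ε = −(1.786)/8640 = -2.0673e-04; σ = Eε = 109000 · -2.0673e-04 = -22.53 MPa.

-22.5 MPa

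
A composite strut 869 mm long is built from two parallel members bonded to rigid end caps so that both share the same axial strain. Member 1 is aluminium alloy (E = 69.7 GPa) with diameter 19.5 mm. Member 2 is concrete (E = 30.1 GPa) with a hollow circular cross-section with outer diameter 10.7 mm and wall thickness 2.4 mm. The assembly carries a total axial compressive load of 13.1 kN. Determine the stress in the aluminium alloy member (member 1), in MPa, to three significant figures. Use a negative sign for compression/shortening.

-40.2 MPa

A_1 = 298.6 mm².
A_2 = 62.58 mm².
Equal strain + equilibrium ⇒ each member carries load in proportion to AE: A₁E₁ = 20820000 N, A₂E₂ = 1884000 N, ΣAE = 22700000 N.
σ₁ = P·E₁/ΣAE = -13100·69700/22700000 = -40.22 MPa.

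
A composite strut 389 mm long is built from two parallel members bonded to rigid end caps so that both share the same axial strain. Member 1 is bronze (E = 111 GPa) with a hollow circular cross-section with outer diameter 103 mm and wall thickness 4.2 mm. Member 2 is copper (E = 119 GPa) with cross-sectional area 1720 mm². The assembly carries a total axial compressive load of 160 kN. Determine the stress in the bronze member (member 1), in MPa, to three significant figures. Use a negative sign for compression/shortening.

-50.8 MPa

A_1 = 1304 mm².
Equal strain + equilibrium ⇒ each member carries load in proportion to AE: A₁E₁ = 144700000 N, A₂E₂ = 204700000 N, ΣAE = 349400000 N.
σ₁ = P·E₁/ΣAE = -160000·111000/349400000 = -50.83 MPa.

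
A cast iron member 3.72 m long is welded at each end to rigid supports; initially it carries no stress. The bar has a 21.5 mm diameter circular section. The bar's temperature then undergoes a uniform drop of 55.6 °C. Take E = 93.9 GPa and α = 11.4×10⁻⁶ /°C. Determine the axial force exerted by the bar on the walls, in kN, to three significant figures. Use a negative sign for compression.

Free thermal expansion αLΔT = 11.4e-6 · 3720 · -55.6 = -2.358 mm.
The walls impose strain ε = −(-2.358)/3720 = 6.3384e-04; σ = Eε = 93900 · 6.3384e-04 = 59.52 MPa.
Wall reaction R = σ·A = 59.52·363.1 = 21610 N = 21.61 kN.

21.6 kN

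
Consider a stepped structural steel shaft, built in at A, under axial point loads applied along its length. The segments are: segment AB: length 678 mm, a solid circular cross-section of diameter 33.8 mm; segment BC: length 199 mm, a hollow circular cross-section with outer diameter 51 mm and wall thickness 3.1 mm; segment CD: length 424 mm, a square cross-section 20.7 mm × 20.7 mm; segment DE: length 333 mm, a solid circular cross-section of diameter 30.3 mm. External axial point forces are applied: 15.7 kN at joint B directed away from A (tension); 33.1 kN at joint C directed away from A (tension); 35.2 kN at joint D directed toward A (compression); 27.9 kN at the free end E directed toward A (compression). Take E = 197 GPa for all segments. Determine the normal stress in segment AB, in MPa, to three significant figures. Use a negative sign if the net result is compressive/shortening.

-15.9 MPa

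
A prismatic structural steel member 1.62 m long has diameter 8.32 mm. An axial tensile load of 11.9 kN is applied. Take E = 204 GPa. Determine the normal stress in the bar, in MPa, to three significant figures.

219 MPa

A = 54.37 mm².
σ = N/A = 11900/54.37 = 218.9 MPa.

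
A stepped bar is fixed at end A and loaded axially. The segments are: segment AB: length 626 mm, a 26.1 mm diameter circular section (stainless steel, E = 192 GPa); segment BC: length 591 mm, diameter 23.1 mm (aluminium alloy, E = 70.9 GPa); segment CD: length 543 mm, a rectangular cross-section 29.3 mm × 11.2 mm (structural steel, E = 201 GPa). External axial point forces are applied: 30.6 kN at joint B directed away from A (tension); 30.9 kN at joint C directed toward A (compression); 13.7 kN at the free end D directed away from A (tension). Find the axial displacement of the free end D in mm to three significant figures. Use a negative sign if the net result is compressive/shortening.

-0.148 mm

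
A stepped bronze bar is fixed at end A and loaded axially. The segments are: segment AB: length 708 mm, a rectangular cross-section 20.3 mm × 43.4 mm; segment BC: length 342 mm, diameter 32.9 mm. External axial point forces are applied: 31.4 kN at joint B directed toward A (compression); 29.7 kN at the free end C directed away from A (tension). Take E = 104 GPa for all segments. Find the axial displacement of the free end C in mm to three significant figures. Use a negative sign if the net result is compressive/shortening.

Internal axial forces (sectioning from the free end, tension +): N_BC = 29.7 kN, N_AB = -1.7 kN.
A_AB = 881 mm².
A_BC = 850.1 mm².
δ_AB = -1700·708/(881·104000) = -0.01314 mm
δ_BC = 29700·342/(850.1·104000) = 0.1149 mm
δ = Σδ_i = 0.1018 mm.

0.102 mm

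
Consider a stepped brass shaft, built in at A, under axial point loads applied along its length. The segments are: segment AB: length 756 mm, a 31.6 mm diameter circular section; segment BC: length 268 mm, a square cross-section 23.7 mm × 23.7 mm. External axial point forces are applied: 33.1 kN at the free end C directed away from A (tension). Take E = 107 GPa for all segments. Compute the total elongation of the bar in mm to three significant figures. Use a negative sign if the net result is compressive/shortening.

0.446 mm

Internal axial forces (sectioning from the free end, tension +): N_BC = 33.1 kN, N_AB = 33.1 kN.
A_AB = 784.3 mm².
A_BC = 561.7 mm².
δ_AB = 33100·756/(784.3·107000) = 0.2982 mm
δ_BC = 33100·268/(561.7·107000) = 0.1476 mm
δ = Σδ_i = 0.4458 mm.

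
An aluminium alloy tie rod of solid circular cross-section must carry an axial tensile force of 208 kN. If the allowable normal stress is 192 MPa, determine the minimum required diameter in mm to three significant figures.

Required area A ≥ P/σ_allow = 208000/192 = 1083 mm².
For a solid circular section, d ≥ √(4A/π) = 37.14 mm.

37.1 mm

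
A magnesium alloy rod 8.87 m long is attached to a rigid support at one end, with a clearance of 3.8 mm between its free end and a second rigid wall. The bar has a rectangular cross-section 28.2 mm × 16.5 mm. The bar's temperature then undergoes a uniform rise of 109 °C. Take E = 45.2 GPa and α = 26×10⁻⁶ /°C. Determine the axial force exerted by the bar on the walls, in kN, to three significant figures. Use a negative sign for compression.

Free thermal expansion αLΔT = 26e-6 · 8870 · 109 = 25.14 mm.
The walls engage after the gap closes; constrained expansion = 25.14 − 3.8 = 21.34 mm.
The walls impose strain ε = −(21.34)/8870 = -2.4056e-03; σ = Eε = 45200 · -2.4056e-03 = -108.7 MPa.
Wall reaction R = σ·A = -108.7·465.3 = -50590 N = -50.59 kN.

-50.6 kN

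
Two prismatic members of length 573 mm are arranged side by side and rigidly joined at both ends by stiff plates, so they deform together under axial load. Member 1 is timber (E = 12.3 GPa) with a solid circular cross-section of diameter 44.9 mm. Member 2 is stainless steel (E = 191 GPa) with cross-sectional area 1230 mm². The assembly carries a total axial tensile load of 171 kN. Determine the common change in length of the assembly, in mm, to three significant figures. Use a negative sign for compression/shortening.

0.385 mm

A_1 = 1583 mm².
Equal strain + equilibrium ⇒ each member carries load in proportion to AE: A₁E₁ = 19480000 N, A₂E₂ = 234900000 N, ΣAE = 254400000 N.
δ = PL/ΣAE = 171000·573/254400000 = 0.3851 mm.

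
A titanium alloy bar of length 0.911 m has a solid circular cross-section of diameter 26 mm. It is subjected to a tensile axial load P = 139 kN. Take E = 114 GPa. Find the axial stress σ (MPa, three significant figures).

A = 530.9 mm².
σ = N/A = 139000/530.9 = 261.8 MPa.

262 MPa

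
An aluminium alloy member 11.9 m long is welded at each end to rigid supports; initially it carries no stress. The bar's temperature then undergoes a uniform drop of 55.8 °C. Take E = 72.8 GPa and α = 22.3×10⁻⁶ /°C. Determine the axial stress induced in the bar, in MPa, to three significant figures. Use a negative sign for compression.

Free thermal expansion αLΔT = 22.3e-6 · 11900 · -55.8 = -14.81 mm.
The walls impose strain ε = −(-14.81)/11900 = 1.2443e-03; σ = Eε = 72800 · 1.2443e-03 = 90.59 MPa.

90.6 MPa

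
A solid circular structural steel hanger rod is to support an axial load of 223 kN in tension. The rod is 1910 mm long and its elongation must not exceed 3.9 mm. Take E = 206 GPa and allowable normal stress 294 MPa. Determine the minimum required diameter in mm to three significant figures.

31.1 mm

Required area A ≥ P/σ_allow = 223000/294 = 758.5 mm².
For a solid circular section, d ≥ √(4A/π) = 31.08 mm.
Elongation limit: A ≥ PL/(Eδ_allow) = 223000·1910/(206000·3.9) = 530.2 mm² ⇒ d ≥ 25.98 mm.
The stress limit governs.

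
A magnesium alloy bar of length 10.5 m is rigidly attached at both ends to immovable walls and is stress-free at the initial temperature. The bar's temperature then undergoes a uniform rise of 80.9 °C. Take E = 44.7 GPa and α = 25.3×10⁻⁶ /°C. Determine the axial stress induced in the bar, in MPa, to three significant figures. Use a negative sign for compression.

Free thermal expansion αLΔT = 25.3e-6 · 10500 · 80.9 = 21.49 mm.
The walls impose strain ε = −(21.49)/10500 = -2.0468e-03; σ = Eε = 44700 · -2.0468e-03 = -91.49 MPa.

-91.5 MPa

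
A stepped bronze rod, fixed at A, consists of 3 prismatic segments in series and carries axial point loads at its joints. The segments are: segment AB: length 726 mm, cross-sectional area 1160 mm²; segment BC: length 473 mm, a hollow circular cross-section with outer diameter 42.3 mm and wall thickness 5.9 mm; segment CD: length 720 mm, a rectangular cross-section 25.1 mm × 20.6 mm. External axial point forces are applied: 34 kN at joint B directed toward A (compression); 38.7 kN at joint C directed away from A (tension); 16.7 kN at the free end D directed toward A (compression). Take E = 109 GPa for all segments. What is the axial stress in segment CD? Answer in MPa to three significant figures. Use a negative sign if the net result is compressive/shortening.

-32.3 MPa

Internal axial forces (sectioning from the free end, tension +): N_CD = -16.7 kN, N_BC = 22 kN, N_AB = -12 kN.
A_CD = 517.1 mm².
σ_CD = N_CD/A_CD = -16700/517.1 = -32.3 MPa.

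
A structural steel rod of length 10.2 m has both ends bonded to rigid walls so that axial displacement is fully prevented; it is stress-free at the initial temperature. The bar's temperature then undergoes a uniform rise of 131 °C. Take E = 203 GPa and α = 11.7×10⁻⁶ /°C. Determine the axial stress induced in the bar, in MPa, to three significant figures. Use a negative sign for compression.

Free thermal expansion αLΔT = 11.7e-6 · 10200 · 131 = 15.63 mm.
The walls impose strain ε = −(15.63)/10200 = -1.5327e-03; σ = Eε = 203000 · -1.5327e-03 = -311.1 MPa.

-311 MPa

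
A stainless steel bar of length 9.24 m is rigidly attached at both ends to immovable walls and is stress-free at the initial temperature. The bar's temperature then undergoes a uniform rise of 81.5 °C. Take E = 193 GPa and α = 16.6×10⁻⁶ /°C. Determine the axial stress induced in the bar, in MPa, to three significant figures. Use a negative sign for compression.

-261 MPa

Free thermal expansion αLΔT = 16.6e-6 · 9240 · 81.5 = 12.5 mm.
The walls impose strain ε = −(12.5)/9240 = -1.3529e-03; σ = Eε = 193000 · -1.3529e-03 = -261.1 MPa.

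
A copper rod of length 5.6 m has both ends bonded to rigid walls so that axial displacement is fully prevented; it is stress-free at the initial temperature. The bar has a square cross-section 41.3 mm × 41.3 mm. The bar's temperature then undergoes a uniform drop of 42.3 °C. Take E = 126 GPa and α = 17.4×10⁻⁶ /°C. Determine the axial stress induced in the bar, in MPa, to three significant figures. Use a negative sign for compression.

92.7 MPa

Free thermal expansion αLΔT = 17.4e-6 · 5600 · -42.3 = -4.122 mm.
The walls impose strain ε = −(-4.122)/5600 = 7.3602e-04; σ = Eε = 126000 · 7.3602e-04 = 92.74 MPa.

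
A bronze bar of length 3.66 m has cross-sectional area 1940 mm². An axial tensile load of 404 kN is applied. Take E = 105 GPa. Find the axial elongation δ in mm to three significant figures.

7.26 mm

δ_mech = NL/(AE) = 404000·3660/(1940·105000) = 7.259 mm.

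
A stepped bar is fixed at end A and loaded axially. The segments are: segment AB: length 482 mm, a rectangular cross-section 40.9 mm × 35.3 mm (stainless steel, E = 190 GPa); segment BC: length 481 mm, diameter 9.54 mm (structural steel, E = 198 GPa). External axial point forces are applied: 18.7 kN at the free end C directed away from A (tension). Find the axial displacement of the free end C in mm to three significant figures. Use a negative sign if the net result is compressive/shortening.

Internal axial forces (sectioning from the free end, tension +): N_BC = 18.7 kN, N_AB = 18.7 kN.
A_AB = 1444 mm².
A_BC = 71.48 mm².
δ_AB = 18700·482/(1444·190000) = 0.03286 mm
δ_BC = 18700·481/(71.48·198000) = 0.6355 mm
δ = Σδ_i = 0.6684 mm.

0.668 mm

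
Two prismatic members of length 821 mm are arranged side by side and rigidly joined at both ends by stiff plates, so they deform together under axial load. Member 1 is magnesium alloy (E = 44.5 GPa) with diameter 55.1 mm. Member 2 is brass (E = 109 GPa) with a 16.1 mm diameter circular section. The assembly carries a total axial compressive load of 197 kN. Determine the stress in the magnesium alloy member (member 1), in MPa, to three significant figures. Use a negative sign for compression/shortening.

-68.3 MPa

A_1 = 2384 mm².
A_2 = 203.6 mm².
Equal strain + equilibrium ⇒ each member carries load in proportion to AE: A₁E₁ = 106100000 N, A₂E₂ = 22190000 N, ΣAE = 128300000 N.
σ₁ = P·E₁/ΣAE = -197000·44500/128300000 = -68.33 MPa.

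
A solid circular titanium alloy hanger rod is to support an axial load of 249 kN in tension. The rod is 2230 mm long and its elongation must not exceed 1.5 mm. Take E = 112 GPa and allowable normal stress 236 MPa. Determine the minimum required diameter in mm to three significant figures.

Required area A ≥ P/σ_allow = 249000/236 = 1055 mm².
For a solid circular section, d ≥ √(4A/π) = 36.65 mm.
Elongation limit: A ≥ PL/(Eδ_allow) = 249000·2230/(112000·1.5) = 3305 mm² ⇒ d ≥ 64.87 mm.
The elongation limit governs.

64.9 mm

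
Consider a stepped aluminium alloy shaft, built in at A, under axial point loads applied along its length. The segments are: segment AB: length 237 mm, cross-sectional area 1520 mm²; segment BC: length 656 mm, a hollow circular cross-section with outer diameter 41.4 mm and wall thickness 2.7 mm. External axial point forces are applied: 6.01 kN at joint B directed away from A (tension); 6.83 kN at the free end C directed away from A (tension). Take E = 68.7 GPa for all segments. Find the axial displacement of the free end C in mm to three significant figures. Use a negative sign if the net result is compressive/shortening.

0.228 mm

Internal axial forces (sectioning from the free end, tension +): N_BC = 6.83 kN, N_AB = 12.84 kN.
A_BC = 328.3 mm².
δ_AB = 12840·237/(1520·68700) = 0.02914 mm
δ_BC = 6830·656/(328.3·68700) = 0.1987 mm
δ = Σδ_i = 0.2278 mm.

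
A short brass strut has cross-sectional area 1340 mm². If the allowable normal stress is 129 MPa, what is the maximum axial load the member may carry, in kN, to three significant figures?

173 kN

P_max = σ_allow · A = 129 · 1340 = 172900 N = 172.9 kN.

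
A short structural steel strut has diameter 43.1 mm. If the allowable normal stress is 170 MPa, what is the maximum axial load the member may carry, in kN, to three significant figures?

248 kN

A = 1459 mm².
P_max = σ_allow · A = 170 · 1459 = 248000 N = 248 kN.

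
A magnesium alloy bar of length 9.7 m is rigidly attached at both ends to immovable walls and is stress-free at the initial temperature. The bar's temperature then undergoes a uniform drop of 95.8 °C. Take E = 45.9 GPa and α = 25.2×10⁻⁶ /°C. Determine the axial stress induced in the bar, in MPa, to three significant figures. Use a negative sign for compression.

111 MPa

Free thermal expansion αLΔT = 25.2e-6 · 9700 · -95.8 = -23.42 mm.
The walls impose strain ε = −(-23.42)/9700 = 2.4142e-03; σ = Eε = 45900 · 2.4142e-03 = 110.8 MPa.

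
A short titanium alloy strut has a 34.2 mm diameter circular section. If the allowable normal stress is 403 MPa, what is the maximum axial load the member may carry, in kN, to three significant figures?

370 kN

A = 918.6 mm².
P_max = σ_allow · A = 403 · 918.6 = 370200 N = 370.2 kN.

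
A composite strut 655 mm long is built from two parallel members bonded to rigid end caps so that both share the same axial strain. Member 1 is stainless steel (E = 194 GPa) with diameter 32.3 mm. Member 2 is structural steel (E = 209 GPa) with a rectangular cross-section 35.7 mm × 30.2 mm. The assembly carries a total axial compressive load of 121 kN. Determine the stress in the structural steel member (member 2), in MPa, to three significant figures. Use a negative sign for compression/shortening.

A_1 = 819.4 mm².
A_2 = 1078 mm².
Equal strain + equilibrium ⇒ each member carries load in proportion to AE: A₁E₁ = 159000000 N, A₂E₂ = 225300000 N, ΣAE = 384300000 N.
σ₂ = P·E₂/ΣAE = -121000·209000/384300000 = -65.81 MPa.

-65.8 MPa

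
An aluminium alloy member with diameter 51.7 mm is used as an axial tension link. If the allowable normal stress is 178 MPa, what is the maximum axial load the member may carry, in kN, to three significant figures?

A = 2099 mm².
P_max = σ_allow · A = 178 · 2099 = 373700 N = 373.7 kN.

374 kN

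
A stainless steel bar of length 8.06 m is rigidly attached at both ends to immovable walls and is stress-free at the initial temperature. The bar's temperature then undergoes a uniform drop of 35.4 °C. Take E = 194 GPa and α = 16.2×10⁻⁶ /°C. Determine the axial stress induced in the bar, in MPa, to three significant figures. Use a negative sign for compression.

111 MPa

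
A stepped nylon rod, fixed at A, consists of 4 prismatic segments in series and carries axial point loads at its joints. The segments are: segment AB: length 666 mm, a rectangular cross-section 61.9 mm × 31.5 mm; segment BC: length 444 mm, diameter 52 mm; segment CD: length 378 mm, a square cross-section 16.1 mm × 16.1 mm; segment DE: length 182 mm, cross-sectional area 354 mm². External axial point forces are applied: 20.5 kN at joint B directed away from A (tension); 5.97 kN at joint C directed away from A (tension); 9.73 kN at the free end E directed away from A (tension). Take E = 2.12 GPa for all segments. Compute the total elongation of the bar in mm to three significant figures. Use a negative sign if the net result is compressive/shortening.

Internal axial forces (sectioning from the free end, tension +): N_DE = 9.73 kN, N_CD = 9.73 kN, N_BC = 15.7 kN, N_AB = 36.2 kN.
A_AB = 1950 mm².
A_BC = 2124 mm².
A_CD = 259.2 mm².
δ_AB = 36200·666/(1950·2120) = 5.832 mm
δ_BC = 15700·444/(2124·2120) = 1.548 mm
δ_CD = 9730·378/(259.2·2120) = 6.693 mm
δ_DE = 9730·182/(354·2120) = 2.36 mm
δ = Σδ_i = 16.43 mm.

16.4 mm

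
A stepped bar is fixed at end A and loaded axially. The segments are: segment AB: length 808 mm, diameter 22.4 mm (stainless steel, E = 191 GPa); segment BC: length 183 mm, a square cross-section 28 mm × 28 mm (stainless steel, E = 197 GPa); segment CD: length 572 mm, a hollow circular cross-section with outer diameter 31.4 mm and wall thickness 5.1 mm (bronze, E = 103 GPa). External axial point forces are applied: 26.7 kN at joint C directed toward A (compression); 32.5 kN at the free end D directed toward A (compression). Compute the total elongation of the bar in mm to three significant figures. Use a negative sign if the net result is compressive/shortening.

Internal axial forces (sectioning from the free end, tension +): N_CD = -32.5 kN, N_BC = -59.2 kN, N_AB = -59.2 kN.
A_AB = 394.1 mm².
A_BC = 784 mm².
A_CD = 421.4 mm².
δ_AB = -59200·808/(394.1·191000) = -0.6355 mm
δ_BC = -59200·183/(784·197000) = -0.07014 mm
δ_CD = -32500·572/(421.4·103000) = -0.4283 mm
δ = Σδ_i = -1.134 mm.

-1.13 mm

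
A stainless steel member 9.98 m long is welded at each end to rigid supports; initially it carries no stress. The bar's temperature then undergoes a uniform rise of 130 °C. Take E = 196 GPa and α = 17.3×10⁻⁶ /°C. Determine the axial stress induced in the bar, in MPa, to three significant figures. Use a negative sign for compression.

-441 MPa

Free thermal expansion αLΔT = 17.3e-6 · 9980 · 130 = 22.45 mm.
The walls impose strain ε = −(22.45)/9980 = -2.2490e-03; σ = Eε = 196000 · -2.2490e-03 = -440.8 MPa.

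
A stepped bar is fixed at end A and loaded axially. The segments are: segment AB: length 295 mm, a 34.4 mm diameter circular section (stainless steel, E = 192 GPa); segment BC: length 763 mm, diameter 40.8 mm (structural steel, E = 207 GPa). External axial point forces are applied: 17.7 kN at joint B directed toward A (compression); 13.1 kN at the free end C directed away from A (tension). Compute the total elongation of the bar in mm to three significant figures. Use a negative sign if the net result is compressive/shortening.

0.0293 mm

Internal axial forces (sectioning from the free end, tension +): N_BC = 13.1 kN, N_AB = -4.6 kN.
A_AB = 929.4 mm².
A_BC = 1307 mm².
δ_AB = -4600·295/(929.4·192000) = -0.007605 mm
δ_BC = 13100·763/(1307·207000) = 0.03693 mm
δ = Σδ_i = 0.02933 mm.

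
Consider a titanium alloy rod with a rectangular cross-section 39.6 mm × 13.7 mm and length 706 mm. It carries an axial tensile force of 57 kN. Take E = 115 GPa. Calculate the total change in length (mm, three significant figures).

A = 542.5 mm².
δ_mech = NL/(AE) = 57000·706/(542.5·115000) = 0.645 mm.

0.645 mm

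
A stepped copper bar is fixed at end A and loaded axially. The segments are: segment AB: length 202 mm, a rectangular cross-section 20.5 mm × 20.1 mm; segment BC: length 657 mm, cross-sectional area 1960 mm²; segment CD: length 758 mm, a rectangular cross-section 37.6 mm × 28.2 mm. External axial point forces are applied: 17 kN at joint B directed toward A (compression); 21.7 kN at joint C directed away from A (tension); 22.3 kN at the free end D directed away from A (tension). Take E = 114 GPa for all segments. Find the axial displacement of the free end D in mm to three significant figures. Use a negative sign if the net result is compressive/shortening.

0.385 mm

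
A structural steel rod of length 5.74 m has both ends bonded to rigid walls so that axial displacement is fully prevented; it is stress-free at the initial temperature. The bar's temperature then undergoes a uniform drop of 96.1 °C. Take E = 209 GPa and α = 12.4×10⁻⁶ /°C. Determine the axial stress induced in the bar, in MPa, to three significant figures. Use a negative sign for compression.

Free thermal expansion αLΔT = 12.4e-6 · 5740 · -96.1 = -6.84 mm.
The walls impose strain ε = −(-6.84)/5740 = 1.1916e-03; σ = Eε = 209000 · 1.1916e-03 = 249.1 MPa.

249 MPa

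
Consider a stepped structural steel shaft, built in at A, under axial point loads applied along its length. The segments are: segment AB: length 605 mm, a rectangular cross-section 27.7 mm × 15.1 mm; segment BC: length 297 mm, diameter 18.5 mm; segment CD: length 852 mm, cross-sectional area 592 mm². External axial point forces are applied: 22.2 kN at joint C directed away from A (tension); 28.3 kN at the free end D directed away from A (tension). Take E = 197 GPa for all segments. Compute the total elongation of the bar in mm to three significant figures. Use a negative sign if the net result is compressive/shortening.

Internal axial forces (sectioning from the free end, tension +): N_CD = 28.3 kN, N_BC = 50.5 kN, N_AB = 50.5 kN.
A_AB = 418.3 mm².
A_BC = 268.8 mm².
δ_AB = 50500·605/(418.3·197000) = 0.3708 mm
δ_BC = 50500·297/(268.8·197000) = 0.2832 mm
δ_CD = 28300·852/(592·197000) = 0.2067 mm
δ = Σδ_i = 0.8608 mm.

0.861 mm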